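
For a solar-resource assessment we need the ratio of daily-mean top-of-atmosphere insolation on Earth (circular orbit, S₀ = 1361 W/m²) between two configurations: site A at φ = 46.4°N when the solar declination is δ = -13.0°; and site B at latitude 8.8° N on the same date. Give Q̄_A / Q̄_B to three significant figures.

— Configuration A (φ=+46.4°):
cos H₀ = −tan(+46.4°) tan(-13.000°) = 0.2424, H₀ = 1.3259 rad.
Bracket: H₀ sin φ sin δ + cos φ cos δ sin H₀ = 1.3259×0.72417×-0.22495 + 0.68962×0.97437×0.97017 = -0.215992 + 0.651901 = 0.435909.
Q̄ = (S₀/π) × [bracket] = (1361/π) × 0.435909 = 188.84 W/m².
— Configuration B (φ=+8.8°):
cos H₀ = −tan(+8.8°) tan(-13.000°) = 0.0357, H₀ = 1.5350 rad.
Bracket: H₀ sin φ sin δ + cos φ cos δ sin H₀ = 1.5350×0.15299×-0.22495 + 0.98823×0.97437×0.99936 = -0.052827 + 0.962285 = 0.909458.
Q̄ = (S₀/π) × [bracket] = (1361/π) × 0.909458 = 394.00 W/m².
Ratio Q̄_A / Q̄_B = 188.84 / 394.00 = 0.4793.

Q̄_A / Q̄_B ≈ 0.479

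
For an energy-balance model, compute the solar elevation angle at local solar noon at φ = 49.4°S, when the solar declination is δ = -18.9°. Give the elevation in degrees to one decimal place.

At local noon the hour angle is zero, so the zenith angle equals |φ − δ| = |-49.4° − (-18.900°)| = 30.500°.
Elevation = 90° − 30.500° = 59.5°.

59.5°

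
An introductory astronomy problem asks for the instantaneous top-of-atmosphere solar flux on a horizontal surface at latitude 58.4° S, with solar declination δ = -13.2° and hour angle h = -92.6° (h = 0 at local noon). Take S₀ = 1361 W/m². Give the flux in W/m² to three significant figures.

233 W/m²

cos θ_z = sin φ sin δ + cos φ cos δ cos h = 0.194493 + -0.023142 = 0.171351.
Flux = S₀ · cos θ_z = 1361 × 0.171351 = 233.2 W/m².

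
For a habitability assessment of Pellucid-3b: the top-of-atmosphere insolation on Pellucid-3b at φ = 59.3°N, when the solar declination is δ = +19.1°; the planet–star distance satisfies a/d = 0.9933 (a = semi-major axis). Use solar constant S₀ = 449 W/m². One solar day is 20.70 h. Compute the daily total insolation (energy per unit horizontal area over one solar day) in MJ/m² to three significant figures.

10.6 MJ/m²

cos H₀ = −tan(+59.3°) tan(+19.100°) = -0.5832, H₀ = 2.1935 rad.
Bracket: H₀ sin φ sin δ + cos φ cos δ sin H₀ = 2.1935×0.85985×0.32722 + 0.51054×0.94495×0.81233 = 0.617163 + 0.391896 = 1.009059.
Inverse-square distance factor (a/d)² = 0.9933² = 0.986645.
Q̄ = (S₀/π) × 0.986645 × [bracket] = (449/π) × 0.986645 × 1.009059 = 142.29 W/m².
Daily total = Q̄ × 20.70 h × 3600 s/h = 142.29 × 20.70 × 3600 / 10⁶ = 10.60 MJ/m².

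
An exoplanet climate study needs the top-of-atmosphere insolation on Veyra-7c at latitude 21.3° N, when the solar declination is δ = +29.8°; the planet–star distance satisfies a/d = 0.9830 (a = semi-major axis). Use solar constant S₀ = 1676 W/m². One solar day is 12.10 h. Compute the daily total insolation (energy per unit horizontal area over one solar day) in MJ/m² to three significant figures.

cos H₀ = −tan(+21.3°) tan(+29.800°) = -0.2233, H₀ = 1.7960 rad.
Bracket: H₀ sin φ sin δ + cos φ cos δ sin H₀ = 1.7960×0.36325×0.49697 + 0.93169×0.86777×0.97475 = 0.324222 + 0.788078 = 1.112300.
Inverse-square distance factor (a/d)² = 0.9830² = 0.966289.
Q̄ = (S₀/π) × 0.966289 × [bracket] = (1676/π) × 0.966289 × 1.112300 = 573.39 W/m².
Daily total = Q̄ × 12.10 h × 3600 s/h = 573.39 × 12.10 × 3600 / 10⁶ = 24.98 MJ/m².

25.0 MJ/m²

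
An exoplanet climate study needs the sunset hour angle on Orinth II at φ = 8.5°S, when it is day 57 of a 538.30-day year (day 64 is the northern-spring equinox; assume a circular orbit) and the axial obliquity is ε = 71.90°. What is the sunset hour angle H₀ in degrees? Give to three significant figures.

Solar longitude: λ_s = 360° × (57 − 64)/538.30 = -4.681°, i.e. -4.681° + 360° = 355.319°.
sin δ = sin 71.90° × sin 355.319° = -0.07758, so δ = -4.449°.
cos H₀ = −tan φ · tan δ = −tan(-8.5°) × tan(-4.449°) = -0.0116, so H₀ = 1.5824 rad = 90.67°.

H₀ = 90.7°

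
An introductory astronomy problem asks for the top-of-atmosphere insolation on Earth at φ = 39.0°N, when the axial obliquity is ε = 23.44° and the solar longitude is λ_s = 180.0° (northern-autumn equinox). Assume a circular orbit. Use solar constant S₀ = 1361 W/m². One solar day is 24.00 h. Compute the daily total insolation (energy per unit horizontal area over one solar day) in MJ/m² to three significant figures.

Solar declination: sin δ = sin ε · sin λ_s = sin 23.44° × sin 180.0° = 0.00000, so δ = +0.000°.
cos H₀ = −tan(+39.0°) tan(+0.000°) = -0.0000, H₀ = 1.5708 rad.
Bracket: H₀ sin φ sin δ + cos φ cos δ sin H₀ = 1.5708×0.62932×0.00000 + 0.77715×1.00000×1.00000 = 0.000000 + 0.777150 = 0.777150.
Q̄ = (S₀/π) × [bracket] = (1361/π) × 0.777150 = 336.68 W/m².
Daily total = Q̄ × 24.00 h × 3600 s/h = 336.68 × 24.00 × 3600 / 10⁶ = 29.09 MJ/m².

29.1 MJ/m²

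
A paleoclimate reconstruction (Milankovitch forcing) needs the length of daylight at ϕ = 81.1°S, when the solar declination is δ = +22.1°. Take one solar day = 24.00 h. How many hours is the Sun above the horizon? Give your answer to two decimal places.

cos h₀ = −tan ϕ · tan δ = 2.5930 ≥ 1, so the Sun never rises (polar night) and h₀ = 0.
Daylight = 2h₀/(2π) × 24.00 h = (0.0000/π) × 24.00 = 0.00 h.

0.00 h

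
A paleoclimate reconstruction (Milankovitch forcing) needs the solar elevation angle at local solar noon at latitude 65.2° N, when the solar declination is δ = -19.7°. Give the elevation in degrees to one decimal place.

5.1°

At local noon the hour angle is zero, so the zenith angle equals |φ − δ| = |+65.2° − (-19.700°)| = 84.900°.
Elevation = 90° − 84.900° = 5.1°.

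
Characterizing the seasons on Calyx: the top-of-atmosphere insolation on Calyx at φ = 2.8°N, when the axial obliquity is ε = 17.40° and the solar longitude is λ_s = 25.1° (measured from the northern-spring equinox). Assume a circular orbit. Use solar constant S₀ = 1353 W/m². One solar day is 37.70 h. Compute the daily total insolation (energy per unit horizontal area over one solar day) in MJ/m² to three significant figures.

58.5 MJ/m²

Solar declination: sin δ = sin ε · sin λ_s = sin 17.40° × sin 25.1° = 0.12685, so δ = +7.288°.
cos H₀ = −tan(+2.8°) tan(+7.288°) = -0.0063, H₀ = 1.5771 rad.
Bracket: H₀ sin φ sin δ + cos φ cos δ sin H₀ = 1.5771×0.04885×0.12685 + 0.99881×0.99192×0.99998 = 0.009773 + 0.990720 = 1.000493.
Q̄ = (S₀/π) × [bracket] = (1353/π) × 1.000493 = 430.89 W/m².
Daily total = Q̄ × 37.70 h × 3600 s/h = 430.89 × 37.70 × 3600 / 10⁶ = 58.48 MJ/m².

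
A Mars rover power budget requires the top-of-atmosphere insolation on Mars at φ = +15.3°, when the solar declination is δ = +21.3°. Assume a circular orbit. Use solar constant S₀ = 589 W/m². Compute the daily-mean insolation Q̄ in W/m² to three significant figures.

cos H₀ = −tan(+15.3°) tan(+21.300°) = -0.1067, H₀ = 1.6777 rad.
Bracket: H₀ sin φ sin δ + cos φ cos δ sin H₀ = 1.6777×0.26387×0.36325 + 0.96456×0.93169×0.99430 = 0.160809 + 0.893548 = 1.054357.
Q̄ = (S₀/π) × [bracket] = (589/π) × 1.054357 = 197.7 W/m².

Q̄ ≈ 198 W/m²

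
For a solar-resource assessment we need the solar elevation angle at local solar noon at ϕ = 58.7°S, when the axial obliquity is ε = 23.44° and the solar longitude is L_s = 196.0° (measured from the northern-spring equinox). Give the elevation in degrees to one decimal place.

37.6°

Solar declination: sin δ = sin ε · sin L_s = sin 23.44° × sin 196.0° = -0.10965, so δ = -6.295°.
At local noon the hour angle is zero, so the zenith angle equals |ϕ − δ| = |-58.7° − (-6.295°)| = 52.405°.
Elevation = 90° − 52.405° = 37.6°.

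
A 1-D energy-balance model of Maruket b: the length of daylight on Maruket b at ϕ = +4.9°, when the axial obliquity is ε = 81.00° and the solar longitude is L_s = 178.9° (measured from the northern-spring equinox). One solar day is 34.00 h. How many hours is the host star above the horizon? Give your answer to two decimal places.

17.02 h

Solar declination: sin δ = sin ε · sin L_s = sin 81.00° × sin 178.9° = 0.01896, so δ = +1.086°.
cos h₀ = −tan ϕ · tan δ = −tan(+4.9°) × tan(+1.086°) = -0.0016, so h₀ = 1.5724 rad = 90.09°.
Daylight = 2h₀/(2π) × 34.00 h = (1.5724/π) × 34.00 = 17.02 h.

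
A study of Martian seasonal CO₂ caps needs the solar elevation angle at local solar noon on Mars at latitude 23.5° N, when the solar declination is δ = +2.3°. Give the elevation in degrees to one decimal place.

At local noon the hour angle is zero, so the zenith angle equals |φ − δ| = |+23.5° − (+2.300°)| = 21.200°.
Elevation = 90° − 21.200° = 68.8°.

68.8°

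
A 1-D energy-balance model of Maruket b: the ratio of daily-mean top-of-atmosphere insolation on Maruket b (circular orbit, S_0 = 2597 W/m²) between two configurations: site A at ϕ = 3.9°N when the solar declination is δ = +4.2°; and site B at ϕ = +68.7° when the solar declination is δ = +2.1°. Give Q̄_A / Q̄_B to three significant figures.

Q̄_A / Q̄_B ≈ 2.40

— Configuration A (ϕ=+3.9°):
cos h₀ = −tan(+3.9°) tan(+4.200°) = -0.0050, h₀ = 1.5758 rad.
Bracket: h₀ sin ϕ sin δ + cos ϕ cos δ sin h₀ = 1.5758×0.06802×0.07324 + 0.99768×0.99731×0.99999 = 0.007850 + 0.994986 = 1.002836.
Q̄ = (S_0/π) × [bracket] = (2597/π) × 1.002836 = 829.00 W/m².
— Configuration B (ϕ=+68.7°):
cos h₀ = −tan(+68.7°) tan(+2.100°) = -0.0940, h₀ = 1.6650 rad.
Bracket: h₀ sin ϕ sin δ + cos ϕ cos δ sin h₀ = 1.6650×0.93169×0.03664 + 0.36325×0.99933×0.99557 = 0.056838 + 0.361399 = 0.418237.
Q̄ = (S_0/π) × [bracket] = (2597/π) × 0.418237 = 345.74 W/m².
Ratio Q̄_A / Q̄_B = 829.00 / 345.74 = 2.398.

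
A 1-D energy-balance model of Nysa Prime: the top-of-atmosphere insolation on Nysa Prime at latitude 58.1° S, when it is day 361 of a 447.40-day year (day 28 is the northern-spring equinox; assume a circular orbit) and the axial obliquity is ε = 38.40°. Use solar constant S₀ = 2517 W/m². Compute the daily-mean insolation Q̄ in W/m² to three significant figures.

Q̄ ≈ 1.33e+03 W/m²

Solar longitude: λ_s = 360° × (361 − 28)/447.40 = 267.948°.
sin δ = sin 38.40° × sin 267.948° = -0.62075, so δ = -38.371°.
cos H₀ = −tan(-58.1°) tan(-38.371°) = -1.2720 ≤ −1 ⇒ polar day, H₀ = π.
Bracket: H₀ sin φ sin δ + cos φ cos δ sin H₀ = 3.1416×-0.84897×-0.62075 + 0.52844×0.78401×0.00000 = 1.655617 + 0.000000 = 1.655617.
Q̄ = (S₀/π) × [bracket] = (2517/π) × 1.655617 = 1326 W/m².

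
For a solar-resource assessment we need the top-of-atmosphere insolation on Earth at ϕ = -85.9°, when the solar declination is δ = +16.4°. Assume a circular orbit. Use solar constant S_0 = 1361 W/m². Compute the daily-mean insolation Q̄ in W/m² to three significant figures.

cos h₀ = −tan(-85.9°) tan(+16.400°) = 4.1059 ≥ 1 ⇒ polar night, h₀ = 0 and Q̄ = 0.

Q̄ ≈ 0.00 W/m²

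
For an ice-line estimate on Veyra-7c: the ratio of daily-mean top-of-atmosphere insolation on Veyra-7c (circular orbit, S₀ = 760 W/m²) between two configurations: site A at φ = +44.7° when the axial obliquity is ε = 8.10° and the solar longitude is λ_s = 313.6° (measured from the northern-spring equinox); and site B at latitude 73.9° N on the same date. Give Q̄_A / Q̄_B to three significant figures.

— Configuration A (φ=+44.7°):
Solar declination: sin δ = sin ε · sin λ_s = sin 8.10° × sin 313.6° = -0.10204, so δ = -5.856°.
cos H₀ = −tan(+44.7°) tan(-5.856°) = 0.1015, H₀ = 1.4691 rad.
Bracket: H₀ sin φ sin δ + cos φ cos δ sin H₀ = 1.4691×0.70339×-0.10204 + 0.71080×0.99478×0.99484 = -0.105443 + 0.703441 = 0.597998.
Q̄ = (S₀/π) × [bracket] = (760/π) × 0.597998 = 144.66 W/m².
— Configuration B (φ=+73.9°):
cos H₀ = −tan(+73.9°) tan(-5.856°) = 0.3554, H₀ = 1.2075 rad.
Bracket: H₀ sin φ sin δ + cos φ cos δ sin H₀ = 1.2075×0.96078×-0.10204 + 0.27731×0.99478×0.93473 = -0.118381 + 0.257857 = 0.139476.
Q̄ = (S₀/π) × [bracket] = (760/π) × 0.139476 = 33.741 W/m².
Ratio Q̄_A / Q̄_B = 144.66 / 33.741 = 4.287.

Q̄_A / Q̄_B ≈ 4.29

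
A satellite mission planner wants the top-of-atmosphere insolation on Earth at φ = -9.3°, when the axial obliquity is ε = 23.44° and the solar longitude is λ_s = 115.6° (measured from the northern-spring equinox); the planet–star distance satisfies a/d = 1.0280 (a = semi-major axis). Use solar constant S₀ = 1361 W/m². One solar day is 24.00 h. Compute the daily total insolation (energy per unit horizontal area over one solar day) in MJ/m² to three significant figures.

Solar declination: sin δ = sin ε · sin λ_s = sin 23.44° × sin 115.6° = 0.35874, so δ = +21.023°.
cos H₀ = −tan(-9.3°) tan(+21.023°) = 0.0629, H₀ = 1.5078 rad.
Bracket: H₀ sin φ sin δ + cos φ cos δ sin H₀ = 1.5078×-0.16160×0.35874 + 0.98686×0.93344×0.99802 = -0.087411 + 0.919351 = 0.831940.
Inverse-square distance factor (a/d)² = 1.0280² = 1.056784.
Q̄ = (S₀/π) × 1.056784 × [bracket] = (1361/π) × 1.056784 × 0.831940 = 380.88 W/m².
Daily total = Q̄ × 24.00 h × 3600 s/h = 380.88 × 24.00 × 3600 / 10⁶ = 32.91 MJ/m².

32.9 MJ/m²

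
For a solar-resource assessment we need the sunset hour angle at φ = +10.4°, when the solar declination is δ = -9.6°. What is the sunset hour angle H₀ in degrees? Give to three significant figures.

cos H₀ = −tan φ · tan δ = −tan(+10.4°) × tan(-9.600°) = 0.0310, so H₀ = 1.5397 rad = 88.22°.

H₀ = 88.2°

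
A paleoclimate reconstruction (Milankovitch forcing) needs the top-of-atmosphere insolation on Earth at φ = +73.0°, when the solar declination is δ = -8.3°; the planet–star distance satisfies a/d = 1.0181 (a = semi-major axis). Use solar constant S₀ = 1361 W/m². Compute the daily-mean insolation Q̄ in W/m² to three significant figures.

cos H₀ = −tan(+73.0°) tan(-8.300°) = 0.4772, H₀ = 1.0734 rad.
Bracket: H₀ sin φ sin δ + cos φ cos δ sin H₀ = 1.0734×0.95630×-0.14436 + 0.29237×0.98953×0.87881 = -0.148184 + 0.254248 = 0.106064.
Inverse-square distance factor (a/d)² = 1.0181² = 1.036528.
Q̄ = (S₀/π) × 1.036528 × [bracket] = (1361/π) × 1.036528 × 0.106064 = 47.63 W/m².

Q̄ ≈ 47.6 W/m²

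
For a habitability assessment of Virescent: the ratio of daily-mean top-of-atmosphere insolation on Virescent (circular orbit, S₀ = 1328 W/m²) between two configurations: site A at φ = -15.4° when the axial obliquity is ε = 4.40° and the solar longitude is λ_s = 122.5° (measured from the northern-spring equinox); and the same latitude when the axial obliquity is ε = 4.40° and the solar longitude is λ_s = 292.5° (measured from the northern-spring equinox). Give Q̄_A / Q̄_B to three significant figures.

— Configuration A (φ=-15.4°):
Solar declination: sin δ = sin ε · sin λ_s = sin 4.40° × sin 122.5° = 0.06470, so δ = +3.710°.
cos H₀ = −tan(-15.4°) tan(+3.710°) = 0.0179, H₀ = 1.5529 rad.
Bracket: H₀ sin φ sin δ + cos φ cos δ sin H₀ = 1.5529×-0.26556×0.06470 + 0.96410×0.99790×0.99984 = -0.026682 + 0.961921 = 0.935239.
Q̄ = (S₀/π) × [bracket] = (1328/π) × 0.935239 = 395.34 W/m².
— Configuration B (φ=-15.4°):
Solar declination: sin δ = sin ε · sin λ_s = sin 4.40° × sin 292.5° = -0.07088, so δ = -4.064°.
cos H₀ = −tan(-15.4°) tan(-4.064°) = -0.0196, H₀ = 1.5904 rad.
Bracket: H₀ sin φ sin δ + cos φ cos δ sin H₀ = 1.5904×-0.26556×-0.07088 + 0.96410×0.99748×0.99981 = 0.029936 + 0.961488 = 0.991424.
Q̄ = (S₀/π) × [bracket] = (1328/π) × 0.991424 = 419.09 W/m².
Ratio Q̄_A / Q̄_B = 395.34 / 419.09 = 0.9433.

Q̄_A / Q̄_B ≈ 0.943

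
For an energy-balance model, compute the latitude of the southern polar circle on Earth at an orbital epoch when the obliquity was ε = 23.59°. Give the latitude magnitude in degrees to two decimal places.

The polar circle is the lowest latitude that experiences at least one full rotation of continuous darkness at the northern-summer solstice; it lies at |ϕ| = 90° − ε = 90° − 23.59° = 66.41°.

66.41°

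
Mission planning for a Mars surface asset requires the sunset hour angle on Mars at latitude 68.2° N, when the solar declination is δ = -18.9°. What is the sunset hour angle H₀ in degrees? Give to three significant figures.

cos H₀ = −tan φ · tan δ = −tan(+68.2°) × tan(-18.900°) = 0.8560, so H₀ = 0.5433 rad = 31.13°.

H₀ = 31.1°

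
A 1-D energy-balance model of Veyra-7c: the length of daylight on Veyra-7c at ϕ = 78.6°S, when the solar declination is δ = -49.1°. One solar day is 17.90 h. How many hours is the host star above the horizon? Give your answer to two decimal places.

17.90 h

Sunrise equation: cos h₀ = −tan ϕ · tan δ = -5.7253 ≤ −1, so the host star never sets (polar day) and h₀ = π.
Daylight = 2h₀/(2π) × 17.90 h = (3.1416/π) × 17.90 = 17.90 h.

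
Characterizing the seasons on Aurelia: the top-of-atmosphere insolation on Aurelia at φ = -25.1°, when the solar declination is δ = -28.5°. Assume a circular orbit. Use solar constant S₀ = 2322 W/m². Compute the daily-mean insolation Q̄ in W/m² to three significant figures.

cos H₀ = −tan(-25.1°) tan(-28.500°) = -0.2543, H₀ = 1.8280 rad.
Bracket: H₀ sin φ sin δ + cos φ cos δ sin H₀ = 1.8280×-0.42420×-0.47716 + 0.90557×0.87882×0.96712 = 0.370008 + 0.769666 = 1.139674.
Q̄ = (S₀/π) × [bracket] = (2322/π) × 1.139674 = 842.4 W/m².

Q̄ ≈ 842 W/m²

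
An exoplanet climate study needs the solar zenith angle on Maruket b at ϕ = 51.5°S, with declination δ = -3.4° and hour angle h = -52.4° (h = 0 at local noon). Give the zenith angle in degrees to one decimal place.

θ_z = 64.8°

cos θ_z = sin ϕ sin δ + cos ϕ cos δ cos h = 0.046414 + 0.379156 = 0.425570.
θ_z = arccos(0.425570) = 64.8°.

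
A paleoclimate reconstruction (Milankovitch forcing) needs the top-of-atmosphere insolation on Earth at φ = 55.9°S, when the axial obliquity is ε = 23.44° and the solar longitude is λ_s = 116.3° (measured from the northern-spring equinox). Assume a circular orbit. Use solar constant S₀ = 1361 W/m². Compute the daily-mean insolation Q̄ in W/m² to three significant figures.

Solar declination: sin δ = sin ε · sin λ_s = sin 23.44° × sin 116.3° = 0.35661, so δ = +20.892°.
cos H₀ = −tan(-55.9°) tan(+20.892°) = 0.5638, H₀ = 0.9718 rad.
Bracket: H₀ sin φ sin δ + cos φ cos δ sin H₀ = 0.9718×-0.82806×0.35661 + 0.56064×0.93425×0.82592 = -0.286967 + 0.432599 = 0.145632.
Q̄ = (S₀/π) × [bracket] = (1361/π) × 0.145632 = 63.09 W/m².

Q̄ ≈ 63.1 W/m²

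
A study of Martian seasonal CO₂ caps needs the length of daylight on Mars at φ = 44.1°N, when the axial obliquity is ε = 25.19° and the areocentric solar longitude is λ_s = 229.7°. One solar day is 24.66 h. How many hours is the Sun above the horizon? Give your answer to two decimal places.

sin δ = sin 25.19° × sin 229.7° = -0.32461, so δ = -18.942°.
cos H₀ = −tan φ · tan δ = −tan(+44.1°) × tan(-18.942°) = 0.3326, so H₀ = 1.2318 rad = 70.57°.
Daylight = 2H₀/(2π) × 24.66 h = (1.2318/π) × 24.66 = 9.67 h.

9.67 h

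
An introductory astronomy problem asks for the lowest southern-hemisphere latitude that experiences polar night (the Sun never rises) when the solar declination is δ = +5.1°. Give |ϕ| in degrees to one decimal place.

Polar night requires cos h₀ = −tan ϕ tan δ ≥ 1, i.e. tan ϕ tan δ ≤ −1.
The boundary is |tan ϕ| · |tan δ| = 1, so |ϕ| = 90° − |δ| = 90° − 5.1° = 84.9° in the southern hemisphere.

|ϕ| = 84.9°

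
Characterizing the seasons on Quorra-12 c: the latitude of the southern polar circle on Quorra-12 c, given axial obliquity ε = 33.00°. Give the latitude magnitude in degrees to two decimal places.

57.00°

The polar circle is the lowest latitude that experiences at least one full rotation of continuous darkness at the northern-summer solstice; it lies at |φ| = 90° − ε = 90° − 33.00° = 57.00°.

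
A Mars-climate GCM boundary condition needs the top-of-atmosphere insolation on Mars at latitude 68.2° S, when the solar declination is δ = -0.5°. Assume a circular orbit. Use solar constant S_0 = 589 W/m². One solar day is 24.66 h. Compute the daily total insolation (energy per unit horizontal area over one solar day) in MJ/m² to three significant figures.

cos h₀ = −tan(-68.2°) tan(-0.500°) = -0.0218, h₀ = 1.5926 rad.
Bracket: h₀ sin ϕ sin δ + cos ϕ cos δ sin h₀ = 1.5926×-0.92849×-0.00873 + 0.37137×0.99996×0.99976 = 0.012909 + 0.371266 = 0.384175.
Q̄ = (S_0/π) × [bracket] = (589/π) × 0.384175 = 72.027 W/m².
Daily total = Q̄ × 24.66 h × 3600 s/h = 72.027 × 24.66 × 3600 / 10⁶ = 6.394 MJ/m².

6.39 MJ/m²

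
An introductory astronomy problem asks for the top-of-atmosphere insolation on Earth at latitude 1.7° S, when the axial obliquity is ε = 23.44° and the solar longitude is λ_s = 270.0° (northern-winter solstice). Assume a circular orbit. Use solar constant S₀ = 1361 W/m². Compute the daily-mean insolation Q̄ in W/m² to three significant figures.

Q̄ ≈ 405 W/m²

Solar declination: sin δ = sin ε · sin λ_s = sin 23.44° × sin 270.0° = -0.39779, so δ = -23.440°.
cos H₀ = −tan(-1.7°) tan(-23.440°) = -0.0129, H₀ = 1.5837 rad.
Bracket: H₀ sin φ sin δ + cos φ cos δ sin H₀ = 1.5837×-0.02967×-0.39779 + 0.99956×0.91748×0.99992 = 0.018692 + 0.917003 = 0.935695.
Q̄ = (S₀/π) × [bracket] = (1361/π) × 0.935695 = 405.4 W/m².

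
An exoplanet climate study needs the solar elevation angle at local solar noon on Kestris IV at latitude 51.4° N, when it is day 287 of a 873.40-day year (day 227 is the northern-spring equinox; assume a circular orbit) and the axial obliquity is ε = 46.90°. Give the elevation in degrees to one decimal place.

Solar longitude: λ_s = 360° × (287 − 227)/873.40 = 24.731°.
sin δ = sin 46.90° × sin 24.731° = 0.30547, so δ = +17.786°.
At local noon the hour angle is zero, so the zenith angle equals |φ − δ| = |+51.4° − (+17.786°)| = 33.614°.
Elevation = 90° − 33.614° = 56.4°.

56.4°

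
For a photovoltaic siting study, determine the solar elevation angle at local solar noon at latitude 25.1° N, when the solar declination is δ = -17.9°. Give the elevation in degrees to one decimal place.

At local noon the hour angle is zero, so the zenith angle equals |φ − δ| = |+25.1° − (-17.900°)| = 43.000°.
Elevation = 90° − 43.000° = 47.0°.

47.0°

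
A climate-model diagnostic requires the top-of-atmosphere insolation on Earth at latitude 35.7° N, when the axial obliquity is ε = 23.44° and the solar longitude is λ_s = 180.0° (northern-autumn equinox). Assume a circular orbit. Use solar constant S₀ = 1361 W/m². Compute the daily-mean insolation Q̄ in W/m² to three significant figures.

Solar declination: sin δ = sin ε · sin λ_s = sin 23.44° × sin 180.0° = 0.00000, so δ = +0.000°.
cos H₀ = −tan(+35.7°) tan(+0.000°) = -0.0000, H₀ = 1.5708 rad.
Bracket: H₀ sin φ sin δ + cos φ cos δ sin H₀ = 1.5708×0.58354×0.00000 + 0.81208×1.00000×1.00000 = 0.000000 + 0.812080 = 0.812080.
Q̄ = (S₀/π) × [bracket] = (1361/π) × 0.812080 = 351.8 W/m².

Q̄ ≈ 352 W/m²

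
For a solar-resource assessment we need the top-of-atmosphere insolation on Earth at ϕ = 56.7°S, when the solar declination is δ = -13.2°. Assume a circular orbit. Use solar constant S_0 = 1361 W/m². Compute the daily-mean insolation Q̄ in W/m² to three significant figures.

cos h₀ = −tan(-56.7°) tan(-13.200°) = -0.3571, h₀ = 1.9359 rad.
Bracket: h₀ sin ϕ sin δ + cos ϕ cos δ sin h₀ = 1.9359×-0.83581×-0.22835 + 0.54902×0.97358×0.93408 = 0.369480 + 0.499280 = 0.868760.
Q̄ = (S_0/π) × [bracket] = (1361/π) × 0.868760 = 376.4 W/m².

Q̄ ≈ 376 W/m²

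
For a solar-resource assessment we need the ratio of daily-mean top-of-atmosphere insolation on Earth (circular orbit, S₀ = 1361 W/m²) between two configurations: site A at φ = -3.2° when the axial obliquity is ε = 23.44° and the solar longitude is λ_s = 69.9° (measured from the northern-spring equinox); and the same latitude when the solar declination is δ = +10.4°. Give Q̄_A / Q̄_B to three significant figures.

— Configuration A (φ=-3.2°):
Solar declination: sin δ = sin ε · sin λ_s = sin 23.44° × sin 69.9° = 0.37356, so δ = +21.935°.
cos H₀ = −tan(-3.2°) tan(+21.935°) = 0.0225, H₀ = 1.5483 rad.
Bracket: H₀ sin φ sin δ + cos φ cos δ sin H₀ = 1.5483×-0.05582×0.37356 + 0.99844×0.92761×0.99975 = -0.032285 + 0.925931 = 0.893646.
Q̄ = (S₀/π) × [bracket] = (1361/π) × 0.893646 = 387.15 W/m².
— Configuration B (φ=-3.2°):
cos H₀ = −tan(-3.2°) tan(+10.400°) = 0.0103, H₀ = 1.5605 rad.
Bracket: H₀ sin φ sin δ + cos φ cos δ sin H₀ = 1.5605×-0.05582×0.18052 + 0.99844×0.98357×0.99995 = -0.015725 + 0.981987 = 0.966262.
Q̄ = (S₀/π) × [bracket] = (1361/π) × 0.966262 = 418.60 W/m².
Ratio Q̄_A / Q̄_B = 387.15 / 418.60 = 0.9249.

Q̄_A / Q̄_B ≈ 0.925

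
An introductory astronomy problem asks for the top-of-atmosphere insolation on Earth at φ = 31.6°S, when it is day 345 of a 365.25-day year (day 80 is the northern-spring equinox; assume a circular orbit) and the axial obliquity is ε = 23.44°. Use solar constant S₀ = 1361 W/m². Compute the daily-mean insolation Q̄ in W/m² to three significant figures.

Q̄ ≈ 491 W/m²

Solar longitude: λ_s = 360° × (345 − 80)/365.25 = 261.191°.
sin δ = sin 23.44° × sin 261.191° = -0.39310, so δ = -23.147°.
cos H₀ = −tan(-31.6°) tan(-23.147°) = -0.2630, H₀ = 1.8369 rad.
Bracket: H₀ sin φ sin δ + cos φ cos δ sin H₀ = 1.8369×-0.52399×-0.39310 + 0.85173×0.91950×0.96479 = 0.378366 + 0.755590 = 1.133956.
Q̄ = (S₀/π) × [bracket] = (1361/π) × 1.133956 = 491.3 W/m².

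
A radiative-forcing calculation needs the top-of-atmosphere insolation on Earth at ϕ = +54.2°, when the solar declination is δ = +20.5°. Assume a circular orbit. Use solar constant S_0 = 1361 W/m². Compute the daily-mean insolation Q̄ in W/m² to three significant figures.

cos h₀ = −tan(+54.2°) tan(+20.500°) = -0.5184, h₀ = 2.1158 rad.
Bracket: h₀ sin ϕ sin δ + cos ϕ cos δ sin h₀ = 2.1158×0.81106×0.35021 + 0.58496×0.93667×0.85514 = 0.600975 + 0.468544 = 1.069519.
Q̄ = (S_0/π) × [bracket] = (1361/π) × 1.069519 = 463.3 W/m².

Q̄ ≈ 463 W/m²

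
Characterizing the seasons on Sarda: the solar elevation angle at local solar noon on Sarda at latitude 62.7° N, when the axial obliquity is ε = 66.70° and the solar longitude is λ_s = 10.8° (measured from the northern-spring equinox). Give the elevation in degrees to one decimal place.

37.2°

Solar declination: sin δ = sin ε · sin λ_s = sin 66.70° × sin 10.8° = 0.17210, so δ = +9.910°.
At local noon the hour angle is zero, so the zenith angle equals |φ − δ| = |+62.7° − (+9.910°)| = 52.790°.
Elevation = 90° − 52.790° = 37.2°.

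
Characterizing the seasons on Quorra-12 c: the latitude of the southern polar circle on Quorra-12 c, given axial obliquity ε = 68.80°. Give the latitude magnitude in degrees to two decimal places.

21.20°

The polar circle is the lowest latitude that experiences at least one full rotation of continuous darkness at the northern-summer solstice; it lies at |φ| = 90° − ε = 90° − 68.80° = 21.20°.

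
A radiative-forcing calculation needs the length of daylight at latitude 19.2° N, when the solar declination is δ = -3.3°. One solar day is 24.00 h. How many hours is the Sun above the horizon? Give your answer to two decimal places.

cos h₀ = −tan ϕ · tan δ = −tan(+19.2°) × tan(-3.300°) = 0.0201, so h₀ = 1.5507 rad = 88.85°.
Daylight = 2h₀/(2π) × 24.00 h = (1.5507/π) × 24.00 = 11.85 h.

11.85 h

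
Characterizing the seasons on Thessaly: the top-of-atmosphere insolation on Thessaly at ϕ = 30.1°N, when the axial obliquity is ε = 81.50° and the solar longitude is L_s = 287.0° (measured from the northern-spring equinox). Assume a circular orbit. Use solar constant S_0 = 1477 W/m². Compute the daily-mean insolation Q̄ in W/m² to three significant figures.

Q̄ ≈ 0.00 W/m²

Solar declination: sin δ = sin ε · sin L_s = sin 81.50° × sin 287.0° = -0.94580, so δ = -71.050°.
cos h₀ = −tan(+30.1°) tan(-71.050°) = 1.6883 ≥ 1 ⇒ polar night, h₀ = 0 and Q̄ = 0.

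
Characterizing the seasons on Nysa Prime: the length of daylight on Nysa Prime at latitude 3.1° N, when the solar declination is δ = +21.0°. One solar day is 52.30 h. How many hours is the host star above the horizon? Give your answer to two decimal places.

cos h₀ = −tan ϕ · tan δ = −tan(+3.1°) × tan(+21.000°) = -0.0208, so h₀ = 1.5916 rad = 91.19°.
Daylight = 2h₀/(2π) × 52.30 h = (1.5916/π) × 52.30 = 26.50 h.

26.50 h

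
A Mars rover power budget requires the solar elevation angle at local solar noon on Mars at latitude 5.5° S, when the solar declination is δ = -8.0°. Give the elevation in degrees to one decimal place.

87.5°

At local noon the hour angle is zero, so the zenith angle equals |φ − δ| = |-5.5° − (-8.000°)| = 2.500°.
Elevation = 90° − 2.500° = 87.5°.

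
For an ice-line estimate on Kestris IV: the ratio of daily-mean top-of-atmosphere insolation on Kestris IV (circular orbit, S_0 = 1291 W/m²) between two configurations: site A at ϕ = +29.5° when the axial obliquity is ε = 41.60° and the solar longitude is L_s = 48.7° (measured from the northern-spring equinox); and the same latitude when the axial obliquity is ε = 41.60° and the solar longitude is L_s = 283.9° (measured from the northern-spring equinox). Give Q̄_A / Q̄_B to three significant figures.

— Configuration A (ϕ=+29.5°):
Solar declination: sin δ = sin ε · sin L_s = sin 41.60° × sin 48.7° = 0.49878, so δ = +29.920°.
cos h₀ = −tan(+29.5°) tan(+29.920°) = -0.3256, h₀ = 1.9024 rad.
Bracket: h₀ sin ϕ sin δ + cos ϕ cos δ sin h₀ = 1.9024×0.49242×0.49878 + 0.87036×0.86673×0.94551 = 0.467247 + 0.713262 = 1.180509.
Q̄ = (S_0/π) × [bracket] = (1291/π) × 1.180509 = 485.12 W/m².
— Configuration B (ϕ=+29.5°):
Solar declination: sin δ = sin ε · sin L_s = sin 41.60° × sin 283.9° = -0.64448, so δ = -40.127°.
cos h₀ = −tan(+29.5°) tan(-40.127°) = 0.4769, h₀ = 1.0737 rad.
Bracket: h₀ sin ϕ sin δ + cos ϕ cos δ sin h₀ = 1.0737×0.49242×-0.64448 + 0.87036×0.76462×0.87897 = -0.340744 + 0.584950 = 0.244206.
Q̄ = (S_0/π) × [bracket] = (1291/π) × 0.244206 = 100.35 W/m².
Ratio Q̄_A / Q̄_B = 485.12 / 100.35 = 4.834.

Q̄_A / Q̄_B ≈ 4.83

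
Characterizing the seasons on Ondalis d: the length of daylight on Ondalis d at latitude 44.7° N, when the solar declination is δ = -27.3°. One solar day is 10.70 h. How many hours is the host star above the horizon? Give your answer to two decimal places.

cos H₀ = −tan φ · tan δ = −tan(+44.7°) × tan(-27.300°) = 0.5108, so H₀ = 1.0347 rad = 59.29°.
Daylight = 2H₀/(2π) × 10.70 h = (1.0347/π) × 10.70 = 3.52 h.

3.52 h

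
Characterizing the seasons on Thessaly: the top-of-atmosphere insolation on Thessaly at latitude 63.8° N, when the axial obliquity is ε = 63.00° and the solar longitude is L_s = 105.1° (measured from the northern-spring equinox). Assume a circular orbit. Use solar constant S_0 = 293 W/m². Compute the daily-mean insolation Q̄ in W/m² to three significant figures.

Solar declination: sin δ = sin ε · sin L_s = sin 63.00° × sin 105.1° = 0.86024, so δ = +59.344°.
cos h₀ = −tan(+63.8°) tan(+59.344°) = -3.4287 ≤ −1 ⇒ polar day, h₀ = π.
Bracket: h₀ sin ϕ sin δ + cos ϕ cos δ sin h₀ = 3.1416×0.89726×0.86024 + 0.44151×0.50989×0.00000 = 2.424872 + 0.000000 = 2.424872.
Q̄ = (S_0/π) × [bracket] = (293/π) × 2.424872 = 226.2 W/m².

Q̄ ≈ 226 W/m²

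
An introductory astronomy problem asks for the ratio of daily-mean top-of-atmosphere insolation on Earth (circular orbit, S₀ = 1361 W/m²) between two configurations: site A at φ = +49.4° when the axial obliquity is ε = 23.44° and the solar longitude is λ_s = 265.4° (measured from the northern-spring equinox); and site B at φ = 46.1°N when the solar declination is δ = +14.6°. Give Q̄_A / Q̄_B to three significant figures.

— Configuration A (φ=+49.4°):
Solar declination: sin δ = sin ε · sin λ_s = sin 23.44° × sin 265.4° = -0.39651, so δ = -23.360°.
cos H₀ = −tan(+49.4°) tan(-23.360°) = 0.5039, H₀ = 1.0427 rad.
Bracket: H₀ sin φ sin δ + cos φ cos δ sin H₀ = 1.0427×0.75927×-0.39651 + 0.65077×0.91803×0.86375 = -0.313913 + 0.516027 = 0.202114.
Q̄ = (S₀/π) × [bracket] = (1361/π) × 0.202114 = 87.560 W/m².
— Configuration B (φ=+46.1°):
cos H₀ = −tan(+46.1°) tan(+14.600°) = -0.2707, H₀ = 1.8449 rad.
Bracket: H₀ sin φ sin δ + cos φ cos δ sin H₀ = 1.8449×0.72055×0.25207 + 0.69340×0.96771×0.96267 = 0.335087 + 0.645961 = 0.981048.
Q̄ = (S₀/π) × [bracket] = (1361/π) × 0.981048 = 425.01 W/m².
Ratio Q̄_A / Q̄_B = 87.560 / 425.01 = 0.2060.

Q̄_A / Q̄_B ≈ 0.206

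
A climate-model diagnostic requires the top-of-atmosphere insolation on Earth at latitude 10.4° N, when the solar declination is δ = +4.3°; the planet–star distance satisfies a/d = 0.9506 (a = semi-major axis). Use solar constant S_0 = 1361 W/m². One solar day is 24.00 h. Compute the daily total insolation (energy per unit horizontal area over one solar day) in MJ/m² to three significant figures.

33.9 MJ/m²

cos h₀ = −tan(+10.4°) tan(+4.300°) = -0.0138, h₀ = 1.5846 rad.
Bracket: h₀ sin ϕ sin δ + cos ϕ cos δ sin h₀ = 1.5846×0.18052×0.07498 + 0.98357×0.99719×0.99990 = 0.021448 + 0.980708 = 1.002156.
Inverse-square distance factor (a/d)² = 0.9506² = 0.903640.
Q̄ = (S_0/π) × 0.903640 × [bracket] = (1361/π) × 0.903640 × 1.002156 = 392.32 W/m².
Daily total = Q̄ × 24.00 h × 3600 s/h = 392.32 × 24.00 × 3600 / 10⁶ = 33.90 MJ/m².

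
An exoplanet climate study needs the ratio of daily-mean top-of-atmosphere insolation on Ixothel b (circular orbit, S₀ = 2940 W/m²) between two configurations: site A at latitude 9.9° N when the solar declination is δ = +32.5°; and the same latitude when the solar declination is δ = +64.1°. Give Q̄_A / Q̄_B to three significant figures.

Q̄_A / Q̄_B ≈ 1.40

— Configuration A (φ=+9.9°):
cos H₀ = −tan(+9.9°) tan(+32.500°) = -0.1112, H₀ = 1.6822 rad.
Bracket: H₀ sin φ sin δ + cos φ cos δ sin H₀ = 1.6822×0.17193×0.53730 + 0.98511×0.84339×0.99380 = 0.155398 + 0.825681 = 0.981079.
Q̄ = (S₀/π) × [bracket] = (2940/π) × 0.981079 = 918.12 W/m².
— Configuration B (φ=+9.9°):
cos H₀ = −tan(+9.9°) tan(+64.100°) = -0.3594, H₀ = 1.9384 rad.
Bracket: H₀ sin φ sin δ + cos φ cos δ sin H₀ = 1.9384×0.17193×0.89956 + 0.98511×0.43680×0.93317 = 0.299796 + 0.401539 = 0.701335.
Q̄ = (S₀/π) × [bracket] = (2940/π) × 0.701335 = 656.33 W/m².
Ratio Q̄_A / Q̄_B = 918.12 / 656.33 = 1.399.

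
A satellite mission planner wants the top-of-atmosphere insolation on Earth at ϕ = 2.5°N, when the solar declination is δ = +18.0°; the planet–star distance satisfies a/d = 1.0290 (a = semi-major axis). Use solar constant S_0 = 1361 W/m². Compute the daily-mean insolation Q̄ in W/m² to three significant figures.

Q̄ ≈ 446 W/m²

cos h₀ = −tan(+2.5°) tan(+18.000°) = -0.0142, h₀ = 1.5850 rad.
Bracket: h₀ sin ϕ sin δ + cos ϕ cos δ sin h₀ = 1.5850×0.04362×0.30902 + 0.99905×0.95106×0.99990 = 0.021365 + 0.950061 = 0.971426.
Inverse-square distance factor (a/d)² = 1.0290² = 1.058841.
Q̄ = (S_0/π) × 1.058841 × [bracket] = (1361/π) × 1.058841 × 0.971426 = 445.6 W/m².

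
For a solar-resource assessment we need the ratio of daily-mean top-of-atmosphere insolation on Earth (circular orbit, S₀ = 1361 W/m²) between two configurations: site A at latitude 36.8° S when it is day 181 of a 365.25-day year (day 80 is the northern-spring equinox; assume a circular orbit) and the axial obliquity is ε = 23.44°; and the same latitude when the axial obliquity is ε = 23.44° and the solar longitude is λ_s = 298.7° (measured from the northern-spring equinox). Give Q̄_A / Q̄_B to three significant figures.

Q̄_A / Q̄_B ≈ 0.366

— Configuration A (φ=-36.8°):
Solar longitude: λ_s = 360° × (181 − 80)/365.25 = 99.548°.
sin δ = sin 23.44° × sin 99.548° = 0.39228, so δ = +23.096°.
cos H₀ = −tan(-36.8°) tan(+23.096°) = 0.3190, H₀ = 1.2461 rad.
Bracket: H₀ sin φ sin δ + cos φ cos δ sin H₀ = 1.2461×-0.59902×0.39228 + 0.80073×0.91985×0.94774 = -0.292813 + 0.698059 = 0.405246.
Q̄ = (S₀/π) × [bracket] = (1361/π) × 0.405246 = 175.56 W/m².
— Configuration B (φ=-36.8°):
Solar declination: sin δ = sin ε · sin λ_s = sin 23.44° × sin 298.7° = -0.34892, so δ = -20.421°.
cos H₀ = −tan(-36.8°) tan(-20.421°) = -0.2785, H₀ = 1.8531 rad.
Bracket: H₀ sin φ sin δ + cos φ cos δ sin H₀ = 1.8531×-0.59902×-0.34892 + 0.80073×0.93715×0.96043 = 0.387317 + 0.720711 = 1.108028.
Q̄ = (S₀/π) × [bracket] = (1361/π) × 1.108028 = 480.02 W/m².
Ratio Q̄_A / Q̄_B = 175.56 / 480.02 = 0.3657.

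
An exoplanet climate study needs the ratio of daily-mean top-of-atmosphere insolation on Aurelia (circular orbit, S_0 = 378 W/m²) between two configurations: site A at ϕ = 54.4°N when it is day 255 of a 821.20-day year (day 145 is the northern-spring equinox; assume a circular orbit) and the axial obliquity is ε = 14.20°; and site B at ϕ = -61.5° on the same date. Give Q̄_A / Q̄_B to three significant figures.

Q̄_A / Q̄_B ≈ 3.38

— Configuration A (ϕ=+54.4°):
Solar longitude: L_s = 360° × (255 − 145)/821.20 = 48.222°.
sin δ = sin 14.20° × sin 48.222° = 0.18293, so δ = +10.541°.
cos h₀ = −tan(+54.4°) tan(+10.541°) = -0.2599, h₀ = 1.8337 rad.
Bracket: h₀ sin ϕ sin δ + cos ϕ cos δ sin h₀ = 1.8337×0.81310×0.18293 + 0.58212×0.98313×0.96563 = 0.272745 + 0.552630 = 0.825375.
Q̄ = (S_0/π) × [bracket] = (378/π) × 0.825375 = 99.310 W/m².
— Configuration B (ϕ=-61.5°):
cos h₀ = −tan(-61.5°) tan(+10.541°) = 0.3427, h₀ = 1.2210 rad.
Bracket: h₀ sin ϕ sin δ + cos ϕ cos δ sin h₀ = 1.2210×-0.87882×0.18293 + 0.47716×0.98313×0.93944 = -0.196291 + 0.440701 = 0.244410.
Q̄ = (S_0/π) × [bracket] = (378/π) × 0.244410 = 29.408 W/m².
Ratio Q̄_A / Q̄_B = 99.310 / 29.408 = 3.377.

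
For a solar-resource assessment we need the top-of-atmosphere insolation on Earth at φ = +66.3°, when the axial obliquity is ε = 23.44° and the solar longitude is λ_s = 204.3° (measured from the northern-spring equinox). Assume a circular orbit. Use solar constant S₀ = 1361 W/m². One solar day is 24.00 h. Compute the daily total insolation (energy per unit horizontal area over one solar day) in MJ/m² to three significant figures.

Solar declination: sin δ = sin ε · sin λ_s = sin 23.44° × sin 204.3° = -0.16370, so δ = -9.421°.
cos H₀ = −tan(+66.3°) tan(-9.421°) = 0.3780, H₀ = 1.1832 rad.
Bracket: H₀ sin φ sin δ + cos φ cos δ sin H₀ = 1.1832×0.91566×-0.16370 + 0.40195×0.98651×0.92580 = -0.177354 + 0.367105 = 0.189751.
Q̄ = (S₀/π) × [bracket] = (1361/π) × 0.189751 = 82.204 W/m².
Daily total = Q̄ × 24.00 h × 3600 s/h = 82.204 × 24.00 × 3600 / 10⁶ = 7.102 MJ/m².

7.10 MJ/m²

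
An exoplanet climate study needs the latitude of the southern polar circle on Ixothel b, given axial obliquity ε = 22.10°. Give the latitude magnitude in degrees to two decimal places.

The polar circle is the lowest latitude that experiences at least one full rotation of continuous darkness at the northern-summer solstice; it lies at |φ| = 90° − ε = 90° − 22.10° = 67.90°.

67.90°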